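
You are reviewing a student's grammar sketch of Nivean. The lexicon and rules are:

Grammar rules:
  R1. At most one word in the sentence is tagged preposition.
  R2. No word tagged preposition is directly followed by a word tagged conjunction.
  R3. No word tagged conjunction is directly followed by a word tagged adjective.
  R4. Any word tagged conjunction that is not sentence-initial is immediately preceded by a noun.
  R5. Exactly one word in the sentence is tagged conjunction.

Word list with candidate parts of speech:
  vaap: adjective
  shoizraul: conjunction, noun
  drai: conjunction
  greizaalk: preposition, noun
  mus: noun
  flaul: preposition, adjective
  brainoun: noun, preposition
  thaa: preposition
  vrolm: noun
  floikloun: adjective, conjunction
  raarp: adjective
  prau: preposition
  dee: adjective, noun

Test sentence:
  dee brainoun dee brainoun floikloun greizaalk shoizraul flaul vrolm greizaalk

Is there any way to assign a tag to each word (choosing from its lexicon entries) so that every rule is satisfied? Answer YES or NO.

Candidates per position — 1:dee {adjective,noun}; 2:brainoun {noun,preposition}; 3:dee {adjective,noun}; 4:brainoun {noun,preposition}; 5:floikloun {adjective,conjunction}; 6:greizaalk {preposition,noun}; 7:shoizraul {conjunction,noun}; 8:flaul {preposition,adjective}; 9:vrolm {noun}; 10:greizaalk {preposition,noun}.
One satisfying assignment: adjective preposition adjective noun conjunction noun noun adjective noun noun.
Checking: rule 1 ✓; rule 2 ✓; rule 3 ✓; rule 4 ✓; rule 5 ✓.

YES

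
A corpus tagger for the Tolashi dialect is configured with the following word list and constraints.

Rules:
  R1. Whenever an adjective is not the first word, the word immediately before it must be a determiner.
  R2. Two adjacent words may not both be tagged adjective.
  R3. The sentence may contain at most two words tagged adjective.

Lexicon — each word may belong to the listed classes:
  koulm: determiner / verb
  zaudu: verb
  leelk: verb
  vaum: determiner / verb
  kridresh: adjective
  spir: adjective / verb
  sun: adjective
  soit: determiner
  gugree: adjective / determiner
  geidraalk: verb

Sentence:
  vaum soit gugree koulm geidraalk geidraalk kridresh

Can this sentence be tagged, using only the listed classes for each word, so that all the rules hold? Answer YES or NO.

NO

Candidates per position — 1:vaum {determiner,verb}; 2:soit {determiner}; 3:gugree {adjective,determiner}; 4:koulm {determiner,verb}; 5:geidraalk {verb}; 6:geidraalk {verb}; 7:kridresh {adjective}.
Rule 1 cannot be satisfied by any choice of tags from the lexicon.
So there is no consistent tagging.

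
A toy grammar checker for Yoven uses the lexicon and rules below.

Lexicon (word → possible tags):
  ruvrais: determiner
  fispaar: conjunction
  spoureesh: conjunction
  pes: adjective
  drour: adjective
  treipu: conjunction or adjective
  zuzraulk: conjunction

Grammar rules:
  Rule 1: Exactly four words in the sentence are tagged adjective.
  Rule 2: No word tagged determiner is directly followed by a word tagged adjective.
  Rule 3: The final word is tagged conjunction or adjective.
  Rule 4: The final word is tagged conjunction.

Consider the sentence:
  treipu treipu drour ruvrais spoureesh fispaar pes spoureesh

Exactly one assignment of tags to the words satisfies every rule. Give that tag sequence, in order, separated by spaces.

adjective adjective adjective determiner conjunction conjunction adjective conjunction

Candidates per position — 1:treipu {conjunction,adjective}; 2:treipu {conjunction,adjective}; 3:drour {adjective}; 4:ruvrais {determiner}; 5:spoureesh {conjunction}; 6:fispaar {conjunction}; 7:pes {adjective}; 8:spoureesh {conjunction}.
At position 1, choosing conjunction makes rule 1 impossible to satisfy; hence adjective.
At position 2, choosing conjunction makes rule 1 impossible to satisfy; hence adjective.
The only consistent sequence is: adjective adjective adjective determiner conjunction conjunction adjective conjunction.
Rule-by-rule: rule 1 holds; rule 2 holds; rule 3 holds; rule 4 holds.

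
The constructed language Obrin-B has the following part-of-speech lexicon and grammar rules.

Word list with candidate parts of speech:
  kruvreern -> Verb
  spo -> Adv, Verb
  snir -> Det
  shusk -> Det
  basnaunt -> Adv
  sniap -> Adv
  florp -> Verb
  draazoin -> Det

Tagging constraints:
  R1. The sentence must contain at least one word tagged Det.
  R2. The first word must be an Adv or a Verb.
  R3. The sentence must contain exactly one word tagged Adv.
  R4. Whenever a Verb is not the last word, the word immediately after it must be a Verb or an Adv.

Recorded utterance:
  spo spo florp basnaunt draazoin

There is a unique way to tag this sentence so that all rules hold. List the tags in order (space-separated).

Candidates per position — 1:spo {Adv,Verb}; 2:spo {Adv,Verb}; 3:florp {Verb}; 4:basnaunt {Adv}; 5:draazoin {Det}.
At position 1, choosing Adv makes rule 3 impossible to satisfy; hence Verb.
At position 2, choosing Adv makes rule 3 impossible to satisfy; hence Verb.
The only consistent sequence is: Verb Verb Verb Adv Det.
Check: rule 1 holds; rule 2 holds; rule 3 holds; rule 4 holds.

Verb Verb Verb Adv Det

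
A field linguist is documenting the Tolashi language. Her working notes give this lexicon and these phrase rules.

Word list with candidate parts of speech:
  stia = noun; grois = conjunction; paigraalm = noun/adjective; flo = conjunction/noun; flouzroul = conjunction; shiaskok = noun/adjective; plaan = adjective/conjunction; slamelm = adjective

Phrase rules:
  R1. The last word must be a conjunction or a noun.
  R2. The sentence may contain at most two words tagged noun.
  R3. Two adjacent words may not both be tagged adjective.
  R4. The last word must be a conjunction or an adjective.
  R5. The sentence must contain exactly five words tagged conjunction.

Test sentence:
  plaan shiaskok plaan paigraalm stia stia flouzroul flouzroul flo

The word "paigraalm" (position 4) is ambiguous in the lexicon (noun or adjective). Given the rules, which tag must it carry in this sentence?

Candidates per position — 1:plaan {adjective,conjunction}; 2:shiaskok {noun,adjective}; 3:plaan {adjective,conjunction}; 4:paigraalm {noun,adjective}; 5:stia {noun}; 6:stia {noun}; 7:flouzroul {conjunction}; 8:flouzroul {conjunction}; 9:flo {conjunction,noun}.
Position 1: adjective is ruled out by rule 5; that leaves conjunction.
Position 2: noun is ruled out by rule 2; that leaves adjective.
Position 3: adjective is ruled out by rule 3; that leaves conjunction.
Position 4: noun is ruled out by rule 2; that leaves adjective.
Position 9: noun is ruled out by rule 2; that leaves conjunction.
So the tagging must be: conjunction adjective conjunction adjective noun noun conjunction conjunction conjunction.
Checking: rule 1 ok; rule 2 ok; rule 3 ok; rule 4 ok; rule 5 ok.

adjective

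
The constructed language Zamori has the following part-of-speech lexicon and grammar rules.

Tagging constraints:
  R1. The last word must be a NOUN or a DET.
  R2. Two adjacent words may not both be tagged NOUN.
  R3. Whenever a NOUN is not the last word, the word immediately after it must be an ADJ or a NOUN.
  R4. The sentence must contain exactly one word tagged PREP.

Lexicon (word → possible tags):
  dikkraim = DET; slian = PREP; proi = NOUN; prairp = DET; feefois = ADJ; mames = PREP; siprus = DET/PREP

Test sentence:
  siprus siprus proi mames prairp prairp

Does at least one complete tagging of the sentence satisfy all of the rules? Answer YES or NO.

NO

Candidates per position — 1:siprus {DET,PREP}; 2:siprus {DET,PREP}; 3:proi {NOUN}; 4:mames {PREP}; 5:prairp {DET}; 6:prairp {DET}.
Rule 3 cannot be satisfied by any choice of tags from the lexicon.
So there is no consistent tagging.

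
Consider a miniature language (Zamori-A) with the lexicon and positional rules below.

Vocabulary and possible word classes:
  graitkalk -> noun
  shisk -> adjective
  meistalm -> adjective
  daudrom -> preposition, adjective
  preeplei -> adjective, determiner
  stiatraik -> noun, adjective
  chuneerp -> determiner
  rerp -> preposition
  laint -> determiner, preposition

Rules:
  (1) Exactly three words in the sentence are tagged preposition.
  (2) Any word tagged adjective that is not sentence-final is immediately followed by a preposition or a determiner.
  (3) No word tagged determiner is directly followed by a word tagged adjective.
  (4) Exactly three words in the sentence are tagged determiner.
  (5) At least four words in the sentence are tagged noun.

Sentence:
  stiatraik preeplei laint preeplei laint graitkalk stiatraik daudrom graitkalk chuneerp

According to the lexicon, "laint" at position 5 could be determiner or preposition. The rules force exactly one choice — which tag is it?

preposition

Candidates per position — 1:stiatraik {noun,adjective}; 2:preeplei {adjective,determiner}; 3:laint {determiner,preposition}; 4:preeplei {adjective,determiner}; 5:laint {determiner,preposition}; 6:graitkalk {noun}; 7:stiatraik {noun,adjective}; 8:daudrom {preposition,adjective}; 9:graitkalk {noun}; 10:chuneerp {determiner}.
Position 1: tagging it adjective would leave rule 5 unsatisfiable, so it must be noun.
Position 3: tagging it determiner would leave rule 1 unsatisfiable, so it must be preposition.
Position 5: tagging it determiner would leave rule 1 unsatisfiable, so it must be preposition.
Position 7: tagging it adjective would leave rule 5 unsatisfiable, so it must be noun.
Position 8: tagging it adjective would leave rule 1 unsatisfiable, so it must be preposition.
Position 2: tagging it adjective would leave rule 4 unsatisfiable, so it must be determiner.
Position 4: tagging it adjective would leave rule 4 unsatisfiable, so it must be determiner.
The only consistent sequence is: noun determiner preposition determiner preposition noun noun preposition noun determiner.
Checking: rule 1 ok; rule 2 ok; rule 3 ok; rule 4 ok; rule 5 ok.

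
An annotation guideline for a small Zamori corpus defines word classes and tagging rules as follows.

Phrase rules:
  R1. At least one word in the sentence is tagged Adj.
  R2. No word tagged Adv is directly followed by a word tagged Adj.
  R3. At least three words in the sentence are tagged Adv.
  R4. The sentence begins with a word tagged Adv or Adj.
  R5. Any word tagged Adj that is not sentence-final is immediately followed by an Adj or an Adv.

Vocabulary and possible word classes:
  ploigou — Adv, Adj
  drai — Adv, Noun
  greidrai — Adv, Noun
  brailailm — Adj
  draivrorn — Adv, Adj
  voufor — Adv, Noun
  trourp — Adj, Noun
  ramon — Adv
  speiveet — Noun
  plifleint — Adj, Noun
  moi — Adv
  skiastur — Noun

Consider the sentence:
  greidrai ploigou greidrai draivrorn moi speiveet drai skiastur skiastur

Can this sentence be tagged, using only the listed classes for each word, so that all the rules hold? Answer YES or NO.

YES

Candidates per position — 1:greidrai {Adv,Noun}; 2:ploigou {Adv,Adj}; 3:greidrai {Adv,Noun}; 4:draivrorn {Adv,Adj}; 5:moi {Adv}; 6:speiveet {Noun}; 7:drai {Adv,Noun}; 8:skiastur {Noun}; 9:skiastur {Noun}.
One satisfying assignment: Adv Adv Noun Adj Adv Noun Adv Noun Noun.
Checking: rule 1 ✓; rule 2 ✓; rule 3 ✓; rule 4 ✓; rule 5 ✓.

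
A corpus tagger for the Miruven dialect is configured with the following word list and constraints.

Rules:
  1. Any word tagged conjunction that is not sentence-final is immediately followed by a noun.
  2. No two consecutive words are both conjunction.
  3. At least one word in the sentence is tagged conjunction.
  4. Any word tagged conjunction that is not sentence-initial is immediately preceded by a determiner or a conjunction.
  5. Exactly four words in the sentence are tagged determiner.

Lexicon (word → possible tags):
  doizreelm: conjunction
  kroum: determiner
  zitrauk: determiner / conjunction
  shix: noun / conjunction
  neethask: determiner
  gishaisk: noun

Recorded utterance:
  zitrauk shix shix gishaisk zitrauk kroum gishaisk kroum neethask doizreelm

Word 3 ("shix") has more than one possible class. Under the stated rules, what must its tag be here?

Candidates per position — 1:zitrauk {determiner,conjunction}; 2:shix {noun,conjunction}; 3:shix {noun,conjunction}; 4:gishaisk {noun}; 5:zitrauk {determiner,conjunction}; 6:kroum {determiner}; 7:gishaisk {noun}; 8:kroum {determiner}; 9:neethask {determiner}; 10:doizreelm {conjunction}.
Word 5 cannot be conjunction — rule 1 would then fail for every completion. It is determiner.
Word 1 cannot be determiner — rule 5 would then fail for every completion. It is conjunction.
Word 2 cannot be conjunction — rule 1 would then fail for every completion. It is noun.
Word 3 cannot be conjunction — rule 4 would then fail for every completion. It is noun.
The only consistent sequence is: conjunction noun noun noun determiner determiner noun determiner determiner conjunction.
Verifying each rule — rule 1 satisfied; rule 2 satisfied; rule 3 satisfied; rule 4 satisfied; rule 5 satisfied.

noun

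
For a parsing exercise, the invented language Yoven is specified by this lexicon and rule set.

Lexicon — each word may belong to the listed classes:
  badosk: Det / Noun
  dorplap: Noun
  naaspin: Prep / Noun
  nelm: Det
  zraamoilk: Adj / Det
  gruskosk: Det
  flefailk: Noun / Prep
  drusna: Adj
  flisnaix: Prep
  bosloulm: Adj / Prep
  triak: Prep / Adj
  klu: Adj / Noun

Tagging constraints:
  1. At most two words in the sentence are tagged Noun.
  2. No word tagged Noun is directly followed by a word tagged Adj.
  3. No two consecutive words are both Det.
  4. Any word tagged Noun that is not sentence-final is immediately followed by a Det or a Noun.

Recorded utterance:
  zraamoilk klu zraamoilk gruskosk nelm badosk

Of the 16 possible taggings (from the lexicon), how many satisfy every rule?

Candidates per position — 1:zraamoilk {Adj,Det}; 2:klu {Adj,Noun}; 3:zraamoilk {Adj,Det}; 4:gruskosk {Det}; 5:nelm {Det}; 6:badosk {Det,Noun}.
There are 16 candidate sequences in total.
Rule 3 cannot be satisfied by any choice of tags from the lexicon.
So there is no consistent tagging.
Count = 0.

0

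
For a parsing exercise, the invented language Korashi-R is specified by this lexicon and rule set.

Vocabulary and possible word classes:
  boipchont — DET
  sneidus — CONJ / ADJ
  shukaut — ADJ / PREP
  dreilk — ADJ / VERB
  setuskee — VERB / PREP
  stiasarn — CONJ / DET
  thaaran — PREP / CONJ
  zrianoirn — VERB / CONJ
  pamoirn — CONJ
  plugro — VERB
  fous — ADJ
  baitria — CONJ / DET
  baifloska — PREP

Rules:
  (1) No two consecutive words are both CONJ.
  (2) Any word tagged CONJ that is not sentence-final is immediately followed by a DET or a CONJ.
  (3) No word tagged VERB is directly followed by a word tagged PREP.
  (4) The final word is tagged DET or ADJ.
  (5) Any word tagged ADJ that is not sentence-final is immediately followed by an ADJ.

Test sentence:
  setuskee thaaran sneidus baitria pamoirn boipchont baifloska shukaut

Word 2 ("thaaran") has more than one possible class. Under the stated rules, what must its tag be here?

PREP

Candidates per position — 1:setuskee {VERB,PREP}; 2:thaaran {PREP,CONJ}; 3:sneidus {CONJ,ADJ}; 4:baitria {CONJ,DET}; 5:pamoirn {CONJ}; 6:boipchont {DET}; 7:baifloska {PREP}; 8:shukaut {ADJ,PREP}.
Word 3 cannot be ADJ — rule 5 would then fail for every completion. It is CONJ.
Word 4 cannot be CONJ — rule 1 would then fail for every completion. It is DET.
Word 8 cannot be PREP — rule 4 would then fail for every completion. It is ADJ.
Word 2 cannot be CONJ — rule 1 would then fail for every completion. It is PREP.
Word 1 cannot be VERB — rule 3 would then fail for every completion. It is PREP.
The only consistent sequence is: PREP PREP CONJ DET CONJ DET PREP ADJ.
Rule-by-rule: rule 1 ✓; rule 2 ✓; rule 3 ✓; rule 4 ✓; rule 5 ✓.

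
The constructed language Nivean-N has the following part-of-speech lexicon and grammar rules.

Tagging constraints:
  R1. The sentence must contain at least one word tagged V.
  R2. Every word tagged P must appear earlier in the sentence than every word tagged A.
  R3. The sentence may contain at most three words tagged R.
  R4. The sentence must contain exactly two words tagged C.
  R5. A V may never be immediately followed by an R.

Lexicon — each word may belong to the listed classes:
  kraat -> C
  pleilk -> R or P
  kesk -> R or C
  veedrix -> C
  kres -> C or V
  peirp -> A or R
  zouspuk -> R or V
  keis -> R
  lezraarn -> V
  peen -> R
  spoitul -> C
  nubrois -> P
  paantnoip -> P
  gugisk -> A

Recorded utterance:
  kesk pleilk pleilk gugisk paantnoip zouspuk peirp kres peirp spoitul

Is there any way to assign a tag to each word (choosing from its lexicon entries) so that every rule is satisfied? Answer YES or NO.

Candidates per position — 1:kesk {R,C}; 2:pleilk {R,P}; 3:pleilk {R,P}; 4:gugisk {A}; 5:paantnoip {P}; 6:zouspuk {R,V}; 7:peirp {A,R}; 8:kres {C,V}; 9:peirp {A,R}; 10:spoitul {C}.
Rule 2 cannot be satisfied by any choice of tags from the lexicon.
So there is no consistent tagging.

NO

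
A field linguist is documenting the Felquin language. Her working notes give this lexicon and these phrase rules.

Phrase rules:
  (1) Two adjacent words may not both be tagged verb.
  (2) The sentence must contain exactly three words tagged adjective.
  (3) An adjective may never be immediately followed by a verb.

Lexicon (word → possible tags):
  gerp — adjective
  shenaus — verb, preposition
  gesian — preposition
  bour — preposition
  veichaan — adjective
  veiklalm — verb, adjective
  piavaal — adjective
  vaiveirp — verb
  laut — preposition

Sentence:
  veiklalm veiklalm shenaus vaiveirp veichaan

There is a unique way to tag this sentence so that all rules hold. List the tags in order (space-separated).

Candidates per position — 1:veiklalm {verb,adjective}; 2:veiklalm {verb,adjective}; 3:shenaus {verb,preposition}; 4:vaiveirp {verb}; 5:veichaan {adjective}.
At position 1, choosing verb makes rule 2 impossible to satisfy; hence adjective.
At position 2, choosing verb makes rule 2 impossible to satisfy; hence adjective.
At position 3, choosing verb makes rule 1 impossible to satisfy; hence preposition.
So the tagging must be: adjective adjective preposition verb adjective.
Verifying each rule — rule 1 satisfied; rule 2 satisfied; rule 3 satisfied.

adjective adjective preposition verb adjective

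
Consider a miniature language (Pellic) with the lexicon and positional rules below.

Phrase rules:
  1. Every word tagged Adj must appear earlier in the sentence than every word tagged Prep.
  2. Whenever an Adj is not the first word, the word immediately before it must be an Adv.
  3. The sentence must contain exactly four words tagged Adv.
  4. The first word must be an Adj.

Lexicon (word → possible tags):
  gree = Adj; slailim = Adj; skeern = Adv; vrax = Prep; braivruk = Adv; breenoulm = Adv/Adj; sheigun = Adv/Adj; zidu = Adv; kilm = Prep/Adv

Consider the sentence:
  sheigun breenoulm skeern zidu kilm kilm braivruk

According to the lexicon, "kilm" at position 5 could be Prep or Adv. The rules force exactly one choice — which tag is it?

Candidates per position — 1:sheigun {Adv,Adj}; 2:breenoulm {Adv,Adj}; 3:skeern {Adv}; 4:zidu {Adv}; 5:kilm {Prep,Adv}; 6:kilm {Prep,Adv}; 7:braivruk {Adv}.
Position 1: Adv is ruled out by rule 4; that leaves Adj.
Position 2: Adj is ruled out by rule 2; that leaves Adv.
Position 5: Adv is ruled out by rule 3; that leaves Prep.
Position 6: Adv is ruled out by rule 3; that leaves Prep.
The unique satisfying tagging is: Adj Adv Adv Adv Prep Prep Adv.
Verifying each rule — rule 1 ✓; rule 2 ✓; rule 3 ✓; rule 4 ✓.

Prep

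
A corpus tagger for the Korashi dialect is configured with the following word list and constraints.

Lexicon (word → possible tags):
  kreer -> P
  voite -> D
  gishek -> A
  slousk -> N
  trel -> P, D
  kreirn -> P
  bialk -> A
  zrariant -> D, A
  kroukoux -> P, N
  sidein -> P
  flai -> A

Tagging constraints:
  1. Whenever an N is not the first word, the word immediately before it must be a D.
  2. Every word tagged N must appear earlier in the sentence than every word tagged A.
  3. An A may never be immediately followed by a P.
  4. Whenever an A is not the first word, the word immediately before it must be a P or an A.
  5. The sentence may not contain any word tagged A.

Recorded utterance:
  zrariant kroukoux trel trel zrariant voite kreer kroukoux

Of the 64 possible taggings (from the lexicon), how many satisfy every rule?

Candidates per position — 1:zrariant {D,A}; 2:kroukoux {P,N}; 3:trel {P,D}; 4:trel {P,D}; 5:zrariant {D,A}; 6:voite {D}; 7:kreer {P}; 8:kroukoux {P,N}.
There are 64 candidate sequences in total.
Checking each against the rules leaves 8 sequences.
Count = 8.

8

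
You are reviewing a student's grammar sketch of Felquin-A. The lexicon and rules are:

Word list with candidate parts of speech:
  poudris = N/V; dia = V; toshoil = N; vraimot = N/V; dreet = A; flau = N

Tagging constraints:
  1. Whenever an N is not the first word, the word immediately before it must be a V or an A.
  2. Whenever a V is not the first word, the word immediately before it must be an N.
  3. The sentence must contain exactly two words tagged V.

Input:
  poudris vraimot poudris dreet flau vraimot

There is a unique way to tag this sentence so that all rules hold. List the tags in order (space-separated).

N V N A N V

Candidates per position — 1:poudris {N,V}; 2:vraimot {N,V}; 3:poudris {N,V}; 4:dreet {A}; 5:flau {N}; 6:vraimot {N,V}.
Position 6: N is ruled out by rule 1; that leaves V.
The remaining ambiguous positions (1, 2, 3) are resolved jointly — only one combination satisfies every rule.
The unique satisfying tagging is: N V N A N V.
Verifying each rule — rule 1 satisfied; rule 2 satisfied; rule 3 satisfied.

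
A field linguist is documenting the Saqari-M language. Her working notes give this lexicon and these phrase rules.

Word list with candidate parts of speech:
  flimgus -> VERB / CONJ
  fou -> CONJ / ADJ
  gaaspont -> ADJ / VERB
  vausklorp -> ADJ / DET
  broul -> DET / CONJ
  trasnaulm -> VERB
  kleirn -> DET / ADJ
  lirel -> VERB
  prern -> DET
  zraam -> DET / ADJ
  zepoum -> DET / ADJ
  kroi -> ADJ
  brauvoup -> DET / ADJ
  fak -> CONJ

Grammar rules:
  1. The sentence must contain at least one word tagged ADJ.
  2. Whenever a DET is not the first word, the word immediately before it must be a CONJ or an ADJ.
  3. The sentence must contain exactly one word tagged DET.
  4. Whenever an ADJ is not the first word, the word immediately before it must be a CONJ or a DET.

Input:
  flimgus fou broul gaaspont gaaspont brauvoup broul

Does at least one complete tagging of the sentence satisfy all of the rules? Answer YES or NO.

Candidates per position — 1:flimgus {VERB,CONJ}; 2:fou {CONJ,ADJ}; 3:broul {DET,CONJ}; 4:gaaspont {ADJ,VERB}; 5:gaaspont {ADJ,VERB}; 6:brauvoup {DET,ADJ}; 7:broul {DET,CONJ}.
Every candidate sequence violates at least one rule; no consistent tagging exists.

NO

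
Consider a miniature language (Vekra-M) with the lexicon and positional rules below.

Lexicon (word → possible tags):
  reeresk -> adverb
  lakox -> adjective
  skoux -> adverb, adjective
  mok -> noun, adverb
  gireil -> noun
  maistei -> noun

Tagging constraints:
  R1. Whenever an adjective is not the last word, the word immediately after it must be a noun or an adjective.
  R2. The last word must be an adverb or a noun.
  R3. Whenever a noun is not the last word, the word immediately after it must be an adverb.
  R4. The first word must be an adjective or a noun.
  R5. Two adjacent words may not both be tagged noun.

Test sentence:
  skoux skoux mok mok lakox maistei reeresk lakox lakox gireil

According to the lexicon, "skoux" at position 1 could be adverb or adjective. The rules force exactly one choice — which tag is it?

Candidates per position — 1:skoux {adverb,adjective}; 2:skoux {adverb,adjective}; 3:mok {noun,adverb}; 4:mok {noun,adverb}; 5:lakox {adjective}; 6:maistei {noun}; 7:reeresk {adverb}; 8:lakox {adjective}; 9:lakox {adjective}; 10:gireil {noun}.
If word 1 were adverb, no tagging could satisfy rule 4; so word 1 is adjective.
If word 2 were adverb, no tagging could satisfy rule 1; so word 2 is adjective.
If word 3 were adverb, no tagging could satisfy rule 1; so word 3 is noun.
If word 4 were noun, no tagging could satisfy rule 3; so word 4 is adverb.
The unique satisfying tagging is: adjective adjective noun adverb adjective noun adverb adjective adjective noun.
Checking: rule 1 holds; rule 2 holds; rule 3 holds; rule 4 holds; rule 5 holds.

adjective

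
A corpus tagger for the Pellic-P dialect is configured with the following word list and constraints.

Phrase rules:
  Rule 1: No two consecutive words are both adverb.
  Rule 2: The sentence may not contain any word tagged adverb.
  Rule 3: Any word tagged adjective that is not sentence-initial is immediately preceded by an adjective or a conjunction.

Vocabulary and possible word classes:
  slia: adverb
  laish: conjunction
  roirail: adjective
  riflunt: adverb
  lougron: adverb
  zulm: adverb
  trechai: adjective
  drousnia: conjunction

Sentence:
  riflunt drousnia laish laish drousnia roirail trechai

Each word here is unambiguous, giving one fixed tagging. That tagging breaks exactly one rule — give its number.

2

Fixed tagging: adverb conjunction conjunction conjunction conjunction adjective adjective.
Rule check: R1 ✓, R2 ✗, R3 ✓.
Only rule 2 fails.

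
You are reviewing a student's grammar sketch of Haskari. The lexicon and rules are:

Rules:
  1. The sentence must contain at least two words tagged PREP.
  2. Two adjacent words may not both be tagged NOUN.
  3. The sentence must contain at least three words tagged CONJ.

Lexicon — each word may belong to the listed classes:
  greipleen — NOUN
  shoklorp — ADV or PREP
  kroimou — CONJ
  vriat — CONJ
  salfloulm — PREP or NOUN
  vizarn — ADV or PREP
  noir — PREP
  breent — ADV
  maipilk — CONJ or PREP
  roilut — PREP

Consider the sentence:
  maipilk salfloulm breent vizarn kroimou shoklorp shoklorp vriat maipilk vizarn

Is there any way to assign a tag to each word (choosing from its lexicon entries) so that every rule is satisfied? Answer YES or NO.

YES

Candidates per position — 1:maipilk {CONJ,PREP}; 2:salfloulm {PREP,NOUN}; 3:breent {ADV}; 4:vizarn {ADV,PREP}; 5:kroimou {CONJ}; 6:shoklorp {ADV,PREP}; 7:shoklorp {ADV,PREP}; 8:vriat {CONJ}; 9:maipilk {CONJ,PREP}; 10:vizarn {ADV,PREP}.
One satisfying assignment: CONJ PREP ADV ADV CONJ ADV ADV CONJ PREP PREP.
Checking: rule 1 ok; rule 2 ok; rule 3 ok.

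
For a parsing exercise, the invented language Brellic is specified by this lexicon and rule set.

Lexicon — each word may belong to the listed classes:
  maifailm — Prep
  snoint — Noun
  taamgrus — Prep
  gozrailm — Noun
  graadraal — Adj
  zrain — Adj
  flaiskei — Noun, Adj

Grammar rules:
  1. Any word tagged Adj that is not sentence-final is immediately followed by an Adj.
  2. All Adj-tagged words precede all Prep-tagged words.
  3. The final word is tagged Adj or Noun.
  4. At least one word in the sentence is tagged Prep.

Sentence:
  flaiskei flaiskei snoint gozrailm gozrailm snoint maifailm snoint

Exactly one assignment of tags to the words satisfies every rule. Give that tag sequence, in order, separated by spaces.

Noun Noun Noun Noun Noun Noun Prep Noun

Candidates per position — 1:flaiskei {Noun,Adj}; 2:flaiskei {Noun,Adj}; 3:snoint {Noun}; 4:gozrailm {Noun}; 5:gozrailm {Noun}; 6:snoint {Noun}; 7:maifailm {Prep}; 8:snoint {Noun}.
Position 1: tagging it Adj would leave rule 1 unsatisfiable, so it must be Noun.
Position 2: tagging it Adj would leave rule 1 unsatisfiable, so it must be Noun.
That leaves exactly one tagging: Noun Noun Noun Noun Noun Noun Prep Noun.
Checking: rule 1 ✓; rule 2 ✓; rule 3 ✓; rule 4 ✓.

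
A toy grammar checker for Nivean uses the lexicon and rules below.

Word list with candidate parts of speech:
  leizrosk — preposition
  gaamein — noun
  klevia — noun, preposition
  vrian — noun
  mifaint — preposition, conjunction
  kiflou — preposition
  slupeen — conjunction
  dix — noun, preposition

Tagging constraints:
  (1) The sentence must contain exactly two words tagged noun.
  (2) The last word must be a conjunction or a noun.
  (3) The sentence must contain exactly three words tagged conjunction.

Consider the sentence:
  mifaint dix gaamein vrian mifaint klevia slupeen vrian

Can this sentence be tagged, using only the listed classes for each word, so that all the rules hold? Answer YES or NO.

NO

Candidates per position — 1:mifaint {preposition,conjunction}; 2:dix {noun,preposition}; 3:gaamein {noun}; 4:vrian {noun}; 5:mifaint {preposition,conjunction}; 6:klevia {noun,preposition}; 7:slupeen {conjunction}; 8:vrian {noun}.
Rule 1 cannot be satisfied by any choice of tags from the lexicon.
So there is no consistent tagging.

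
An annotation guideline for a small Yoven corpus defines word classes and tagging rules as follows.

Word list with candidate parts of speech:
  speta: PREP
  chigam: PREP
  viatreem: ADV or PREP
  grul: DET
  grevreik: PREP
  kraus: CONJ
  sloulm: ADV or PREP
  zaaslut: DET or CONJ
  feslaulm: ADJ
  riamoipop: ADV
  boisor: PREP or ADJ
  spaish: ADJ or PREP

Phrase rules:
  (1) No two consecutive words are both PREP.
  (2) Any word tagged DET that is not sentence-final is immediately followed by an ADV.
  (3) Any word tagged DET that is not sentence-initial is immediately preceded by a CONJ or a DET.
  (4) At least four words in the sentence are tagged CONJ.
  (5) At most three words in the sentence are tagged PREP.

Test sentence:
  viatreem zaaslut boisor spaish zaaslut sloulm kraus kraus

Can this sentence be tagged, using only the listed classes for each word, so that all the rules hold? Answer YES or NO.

Candidates per position — 1:viatreem {ADV,PREP}; 2:zaaslut {DET,CONJ}; 3:boisor {PREP,ADJ}; 4:spaish {ADJ,PREP}; 5:zaaslut {DET,CONJ}; 6:sloulm {ADV,PREP}; 7:kraus {CONJ}; 8:kraus {CONJ}.
One satisfying assignment: ADV CONJ ADJ ADJ CONJ ADV CONJ CONJ.
Rule-by-rule: rule 1 ✓; rule 2 ✓; rule 3 ✓; rule 4 ✓; rule 5 ✓.

YES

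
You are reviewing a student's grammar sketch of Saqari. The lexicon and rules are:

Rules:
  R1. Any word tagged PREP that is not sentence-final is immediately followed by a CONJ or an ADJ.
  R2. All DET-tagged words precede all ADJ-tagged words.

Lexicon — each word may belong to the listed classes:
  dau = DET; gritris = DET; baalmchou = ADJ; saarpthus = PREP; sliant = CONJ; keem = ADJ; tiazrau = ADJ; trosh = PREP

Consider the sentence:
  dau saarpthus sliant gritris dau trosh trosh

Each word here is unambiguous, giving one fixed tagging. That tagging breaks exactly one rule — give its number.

Fixed tagging: DET PREP CONJ DET DET PREP PREP.
Rule check: R1 ✗, R2 ✓.
Only rule 1 fails.

1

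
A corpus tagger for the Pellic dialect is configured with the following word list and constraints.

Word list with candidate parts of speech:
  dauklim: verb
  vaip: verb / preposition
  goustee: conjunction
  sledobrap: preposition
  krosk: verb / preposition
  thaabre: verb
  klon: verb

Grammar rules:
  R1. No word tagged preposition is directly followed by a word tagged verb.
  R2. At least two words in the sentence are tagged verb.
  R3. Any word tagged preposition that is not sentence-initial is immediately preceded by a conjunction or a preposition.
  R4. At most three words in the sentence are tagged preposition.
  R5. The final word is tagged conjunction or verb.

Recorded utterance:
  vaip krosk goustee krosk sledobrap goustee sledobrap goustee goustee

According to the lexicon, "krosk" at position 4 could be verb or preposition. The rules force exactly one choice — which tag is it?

Candidates per position — 1:vaip {verb,preposition}; 2:krosk {verb,preposition}; 3:goustee {conjunction}; 4:krosk {verb,preposition}; 5:sledobrap {preposition}; 6:goustee {conjunction}; 7:sledobrap {preposition}; 8:goustee {conjunction}; 9:goustee {conjunction}.
Position 4: verb is ruled out by rule 3; that leaves preposition.
Position 1: preposition is ruled out by rule 2; that leaves verb.
Position 2: preposition is ruled out by rule 2; that leaves verb.
So the tagging must be: verb verb conjunction preposition preposition conjunction preposition conjunction conjunction.
Check: rule 1 satisfied; rule 2 satisfied; rule 3 satisfied; rule 4 satisfied; rule 5 satisfied.

preposition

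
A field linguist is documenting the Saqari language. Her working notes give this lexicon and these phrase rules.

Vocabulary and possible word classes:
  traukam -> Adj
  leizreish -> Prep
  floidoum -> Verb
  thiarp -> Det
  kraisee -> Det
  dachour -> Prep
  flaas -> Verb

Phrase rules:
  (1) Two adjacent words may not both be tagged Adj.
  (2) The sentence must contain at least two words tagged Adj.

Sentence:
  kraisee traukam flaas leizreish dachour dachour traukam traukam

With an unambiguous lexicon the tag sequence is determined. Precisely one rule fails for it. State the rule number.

1

Fixed tagging: Det Adj Verb Prep Prep Prep Adj Adj.
Rule check: R1 ✗, R2 ✓.
Only rule 1 fails.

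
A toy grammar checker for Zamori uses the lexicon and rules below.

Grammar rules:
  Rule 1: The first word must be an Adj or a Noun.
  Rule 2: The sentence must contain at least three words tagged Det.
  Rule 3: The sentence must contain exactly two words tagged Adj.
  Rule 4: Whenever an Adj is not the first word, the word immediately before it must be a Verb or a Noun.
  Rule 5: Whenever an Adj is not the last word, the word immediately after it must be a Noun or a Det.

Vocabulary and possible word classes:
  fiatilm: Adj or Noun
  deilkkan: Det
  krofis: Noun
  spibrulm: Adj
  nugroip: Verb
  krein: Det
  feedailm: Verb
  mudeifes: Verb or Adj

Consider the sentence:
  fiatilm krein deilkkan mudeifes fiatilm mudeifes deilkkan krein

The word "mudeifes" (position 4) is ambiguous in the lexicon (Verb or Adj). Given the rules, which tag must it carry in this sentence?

Candidates per position — 1:fiatilm {Adj,Noun}; 2:krein {Det}; 3:deilkkan {Det}; 4:mudeifes {Verb,Adj}; 5:fiatilm {Adj,Noun}; 6:mudeifes {Verb,Adj}; 7:deilkkan {Det}; 8:krein {Det}.
If word 4 were Adj, no tagging could satisfy rule 4; so word 4 is Verb.
If word 5 were Adj, no tagging could satisfy rule 5; so word 5 is Noun.
If word 6 were Verb, no tagging could satisfy rule 3; so word 6 is Adj.
If word 1 were Noun, no tagging could satisfy rule 3; so word 1 is Adj.
The only consistent sequence is: Adj Det Det Verb Noun Adj Det Det.
Verifying each rule — rule 1 ✓; rule 2 ✓; rule 3 ✓; rule 4 ✓; rule 5 ✓.

Verb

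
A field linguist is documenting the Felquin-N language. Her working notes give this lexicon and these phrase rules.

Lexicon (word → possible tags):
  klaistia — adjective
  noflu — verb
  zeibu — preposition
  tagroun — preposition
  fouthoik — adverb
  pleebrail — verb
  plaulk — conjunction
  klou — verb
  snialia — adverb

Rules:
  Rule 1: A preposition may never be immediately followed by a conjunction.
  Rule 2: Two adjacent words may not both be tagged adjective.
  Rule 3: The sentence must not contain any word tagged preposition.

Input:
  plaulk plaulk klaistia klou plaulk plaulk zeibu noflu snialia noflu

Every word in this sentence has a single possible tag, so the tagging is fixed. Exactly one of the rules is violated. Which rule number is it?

3

Fixed tagging: conjunction conjunction adjective verb conjunction conjunction preposition verb adverb verb.
Rule check: R1 ok, R2 ok, R3 fails.
Only rule 3 fails.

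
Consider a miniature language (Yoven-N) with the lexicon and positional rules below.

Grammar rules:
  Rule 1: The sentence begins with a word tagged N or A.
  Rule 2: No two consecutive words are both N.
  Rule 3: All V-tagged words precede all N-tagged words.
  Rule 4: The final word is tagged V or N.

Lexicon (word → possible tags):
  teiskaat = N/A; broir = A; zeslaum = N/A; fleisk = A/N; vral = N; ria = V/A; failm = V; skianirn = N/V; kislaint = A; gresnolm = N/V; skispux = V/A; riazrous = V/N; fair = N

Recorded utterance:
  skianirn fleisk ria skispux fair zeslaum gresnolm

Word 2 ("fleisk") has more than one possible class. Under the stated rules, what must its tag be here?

A

Candidates per position — 1:skianirn {N,V}; 2:fleisk {A,N}; 3:ria {V,A}; 4:skispux {V,A}; 5:fair {N}; 6:zeslaum {N,A}; 7:gresnolm {N,V}.
Word 1 cannot be V — rule 1 would then fail for every completion. It is N.
Word 2 cannot be N — rule 2 would then fail for every completion. It is A.
Word 3 cannot be V — rule 3 would then fail for every completion. It is A.
Word 4 cannot be V — rule 3 would then fail for every completion. It is A.
Word 6 cannot be N — rule 2 would then fail for every completion. It is A.
Word 7 cannot be V — rule 3 would then fail for every completion. It is N.
The unique satisfying tagging is: N A A A N A N.
Checking: rule 1 ok; rule 2 ok; rule 3 ok; rule 4 ok.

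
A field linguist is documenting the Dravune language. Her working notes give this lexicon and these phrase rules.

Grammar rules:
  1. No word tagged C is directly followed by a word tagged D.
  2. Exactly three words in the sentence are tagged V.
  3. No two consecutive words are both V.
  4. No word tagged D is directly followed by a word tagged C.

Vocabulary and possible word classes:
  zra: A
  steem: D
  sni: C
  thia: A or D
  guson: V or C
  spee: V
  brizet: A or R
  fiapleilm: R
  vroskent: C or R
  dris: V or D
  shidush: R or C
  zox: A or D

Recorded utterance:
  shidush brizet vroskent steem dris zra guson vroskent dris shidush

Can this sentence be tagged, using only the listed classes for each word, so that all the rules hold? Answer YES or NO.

YES

Candidates per position — 1:shidush {R,C}; 2:brizet {A,R}; 3:vroskent {C,R}; 4:steem {D}; 5:dris {V,D}; 6:zra {A}; 7:guson {V,C}; 8:vroskent {C,R}; 9:dris {V,D}; 10:shidush {R,C}.
One satisfying assignment: R A R D V A V C V R.
Checking: rule 1 ✓; rule 2 ✓; rule 3 ✓; rule 4 ✓.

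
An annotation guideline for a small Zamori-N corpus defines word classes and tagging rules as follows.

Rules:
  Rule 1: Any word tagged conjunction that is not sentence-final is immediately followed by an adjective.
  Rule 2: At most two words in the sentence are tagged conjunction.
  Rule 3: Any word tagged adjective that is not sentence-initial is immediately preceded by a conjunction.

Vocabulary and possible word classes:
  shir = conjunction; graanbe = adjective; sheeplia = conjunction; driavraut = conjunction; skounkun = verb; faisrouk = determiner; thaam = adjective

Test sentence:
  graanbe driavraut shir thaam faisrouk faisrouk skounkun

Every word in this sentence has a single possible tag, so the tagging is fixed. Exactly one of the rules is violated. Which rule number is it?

1

Fixed tagging: adjective conjunction conjunction adjective determiner determiner verb.
Rule check: R1 fail, R2 pass, R3 pass.
Only rule 1 fails.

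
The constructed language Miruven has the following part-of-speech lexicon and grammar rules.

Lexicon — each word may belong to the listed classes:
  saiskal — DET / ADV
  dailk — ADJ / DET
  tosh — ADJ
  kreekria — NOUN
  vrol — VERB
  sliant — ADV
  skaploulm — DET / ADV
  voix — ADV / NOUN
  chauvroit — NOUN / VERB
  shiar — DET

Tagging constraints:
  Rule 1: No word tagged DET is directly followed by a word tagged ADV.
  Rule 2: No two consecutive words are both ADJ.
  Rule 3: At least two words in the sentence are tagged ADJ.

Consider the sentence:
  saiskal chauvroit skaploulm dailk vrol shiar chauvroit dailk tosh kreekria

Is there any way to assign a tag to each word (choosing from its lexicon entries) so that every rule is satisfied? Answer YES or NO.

YES

Candidates per position — 1:saiskal {DET,ADV}; 2:chauvroit {NOUN,VERB}; 3:skaploulm {DET,ADV}; 4:dailk {ADJ,DET}; 5:vrol {VERB}; 6:shiar {DET}; 7:chauvroit {NOUN,VERB}; 8:dailk {ADJ,DET}; 9:tosh {ADJ}; 10:kreekria {NOUN}.
One satisfying assignment: ADV NOUN DET ADJ VERB DET NOUN DET ADJ NOUN.
Verifying each rule — rule 1 satisfied; rule 2 satisfied; rule 3 satisfied.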